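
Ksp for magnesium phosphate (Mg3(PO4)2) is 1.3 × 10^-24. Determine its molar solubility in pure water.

Mg3(PO4)2(s) <=> 3 Mg^2+(aq) + 2 PO4^3-(aq)
Ksp = [Mg^2+]^3[PO4^3-]^2
If s mol/L of Mg3(PO4)2 dissolves, [Mg^2+] = 3s and [PO4^3-] = 2s.
So Ksp = (3s)^3 × (2s)^2 = 108s^5
s = (1.3 × 10^-24 / 108)^(1/5) = 6.5 × 10^-6 M

s = 6.5 × 10^-6 M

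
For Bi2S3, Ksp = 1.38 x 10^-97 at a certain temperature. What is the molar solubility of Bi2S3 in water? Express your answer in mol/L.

Bi2S3(s) <=> 2 Bi^3+(aq) + 3 S^2-(aq)
Ksp = [Bi^3+]^2[S^2-]^3
Let s = molar solubility. Then [Bi^3+] = 2s and [S^2-] = 3s.
So Ksp = (2s)^2 × (3s)^3 = 108s^5
s^5 = 1.38 x 10^-97 / 108, so s = 1.66 × 10^-20 M

s ≈ 1.66 x 10^-20 M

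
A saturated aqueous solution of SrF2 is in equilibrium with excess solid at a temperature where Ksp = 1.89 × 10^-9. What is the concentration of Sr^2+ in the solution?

SrF2(s) ⇌ Sr^2+ + 2 F^-
Ksp = [Sr^2+][F^-]^2
For each mole of SrF2 that dissolves: [Sr^2+] = s, [F^-] = 2s.
Ksp = s(2s)^2 = 4s^3
s^3 = 1.89 × 10^-9 / 4, so s = 7.789 x 10^-4 M
[Sr^2+] = s = 7.79 × 10^-4 M

[Sr^2+] = 7.79e-4 M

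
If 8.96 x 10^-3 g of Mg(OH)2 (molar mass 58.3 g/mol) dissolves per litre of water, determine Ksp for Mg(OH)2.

Molar solubility s = (8.96 × 10^-3 g/L) / (58.3 g/mol) = 1.537 × 10^-4 M.
Mg(OH)2(s) <=> Mg^2+ + 2 OH^-
If s mol/L of Mg(OH)2 dissolves, [Mg^2+] = s and [OH^-] = 2s.
Ksp = [Mg^2+][OH^-]^2
So Ksp = s × (2s)^2 = 4s^3
Ksp = 4 × (1.537 × 10^-4)^3 = 1.45 x 10^-11

1.45 × 10^-11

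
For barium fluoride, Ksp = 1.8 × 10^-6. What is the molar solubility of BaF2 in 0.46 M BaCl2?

BaF2(s) ⇌ Ba^2+ + 2 F^-
Ksp = [Ba^2+][F^-]^2
Let s be the molar solubility in this solution. [Ba^2+] = 0.46 + s ≈ 0.46, [F^-] = 2s (Ksp is small, so little additional dissolves).
Ksp ≈ 0.46 × (2s)^2
s = 9.9 × 10^-4 M
Check: s = 9.9 x 10^-4 ≪ 0.46, so the approximation is valid.

s ≈ 9.9 × 10^-4 M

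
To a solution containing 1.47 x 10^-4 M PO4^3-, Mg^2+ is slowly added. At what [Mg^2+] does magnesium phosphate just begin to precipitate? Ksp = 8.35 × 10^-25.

[Mg^2+] = 3.38 × 10^-6 M

Mg3(PO4)2(s) <=> 3 Mg^2+ + 2 PO4^3-
Ksp = [Mg^2+]^3[PO4^3-]^2
Precipitation begins when Q = Ksp. With [PO4^3-] = 1.47 x 10^-4 M:
8.35 × 10^-25 = (1.47 x 10^-4)^2 × [Mg^2+]^3
[Mg^2+] = (8.35 × 10^-25 / 2.161 × 10^-8)^(1/3) = 3.38 x 10^-6 M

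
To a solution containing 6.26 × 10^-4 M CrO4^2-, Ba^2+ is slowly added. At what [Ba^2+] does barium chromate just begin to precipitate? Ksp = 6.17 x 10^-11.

BaCrO4(s) <=> Ba^2+(aq) + CrO4^2-(aq)
Ksp = [Ba^2+][CrO4^2-]
Precipitation begins when Q = Ksp. With [CrO4^2-] = 6.26 × 10^-4 M:
6.17 x 10^-11 = (6.26 × 10^-4) × [Ba^2+]
[Ba^2+] = (6.17 x 10^-11 / 6.26 x 10^-4) = 9.86 × 10^-8 M

9.86e-8 M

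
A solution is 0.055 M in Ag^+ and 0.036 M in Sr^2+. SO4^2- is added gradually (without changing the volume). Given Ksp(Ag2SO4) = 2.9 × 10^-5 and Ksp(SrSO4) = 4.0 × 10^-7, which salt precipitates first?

SrSO4

Each salt begins to precipitate when Q = Ksp, i.e. when [SO4^2-] reaches its threshold.
For Ag2SO4: 2.9 × 10^-5 = (0.055)^2 × [SO4^2-]  ⇒  [SO4^2-] = 9.6 x 10^-3 M.
For SrSO4: 4.0 × 10^-7 = 0.036 × [SO4^2-]  ⇒  [SO4^2-] = 1.1 × 10^-5 M.
The salt with the lower threshold [SO4^2-] precipitates first: SrSO4.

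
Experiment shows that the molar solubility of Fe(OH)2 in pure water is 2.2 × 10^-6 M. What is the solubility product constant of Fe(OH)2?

Fe(OH)2(s) <=> Fe^2+(aq) + 2 OH^-(aq)
If s mol/L of Fe(OH)2 dissolves, [Fe^2+] = s and [OH^-] = 2s.
Ksp = [Fe^2+][OH^-]^2
So Ksp = s × (2s)^2 = 4s^3
With s = 2.2 x 10^-6: Ksp = 4.3 × 10^-17

Ksp = 4.3e-17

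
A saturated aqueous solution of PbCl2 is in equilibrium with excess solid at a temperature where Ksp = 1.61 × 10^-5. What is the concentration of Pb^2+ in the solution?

[Pb^2+] = 0.0159 M

PbCl2(s) <=> Pb^2+ + 2 Cl^-
Ksp = [Pb^2+][Cl^-]^2
With molar solubility s: [Pb^2+] = s, [Cl^-] = 2s.
Substituting: Ksp = s(2s)^2 = 4s^3
s = (1.61 × 10^-5 / 4)^(1/3) = 1.591 x 10^-2 M
[Pb^2+] = s = 1.59 × 10^-2 M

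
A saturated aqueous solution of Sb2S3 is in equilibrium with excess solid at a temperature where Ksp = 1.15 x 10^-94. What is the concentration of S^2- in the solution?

1.92 × 10^-19 M

Sb2S3(s) ⇌ 2 Sb^3+(aq) + 3 S^2-(aq)
Ksp = [Sb^3+]^2[S^2-]^3
Let s = molar solubility. Then [Sb^3+] = 2s and [S^2-] = 3s.
Substituting: Ksp = (2s)^2(3s)^3 = 108s^5
Solving, s = (1.15 x 10^-94/108)^(1/5) = 6.389 x 10^-20 M
[S^2-] = 3s = 1.92 × 10^-19 M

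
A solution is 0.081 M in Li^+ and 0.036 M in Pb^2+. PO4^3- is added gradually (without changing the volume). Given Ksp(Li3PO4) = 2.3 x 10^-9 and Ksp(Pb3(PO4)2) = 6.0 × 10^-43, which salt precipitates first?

Each salt begins to precipitate when Q = Ksp, i.e. when [PO4^3-] reaches its threshold.
For Li3PO4: 2.3 x 10^-9 = (0.081)^3 × [PO4^3-]  ⇒  [PO4^3-] = 4.3 × 10^-6 M.
For Pb3(PO4)2: 6.0 × 10^-43 = (0.036)^3 × [PO4^3-]^2  ⇒  [PO4^3-] = 1.1 x 10^-19 M.
The salt with the lower threshold [PO4^3-] precipitates first: Pb3(PO4)2.

Pb3(PO4)2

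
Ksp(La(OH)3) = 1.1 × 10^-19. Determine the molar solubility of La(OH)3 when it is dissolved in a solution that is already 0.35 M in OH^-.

La(OH)3(s) ⇌ La^3+ + 3 OH^-
Ksp = [La^3+][OH^-]^3
If s mol/L dissolves here, [La^3+] = s, [OH^-] = 0.35 + 3s ≈ 0.35 (common-ion effect: OH^- is already 0.35 M).
Ksp ≈ s × (0.35)^3
s = 2.6 x 10^-18 M
Check: 3s = 7.7 × 10^-18 ≪ 0.35, so the approximation is valid.

s = 2.6e-18 M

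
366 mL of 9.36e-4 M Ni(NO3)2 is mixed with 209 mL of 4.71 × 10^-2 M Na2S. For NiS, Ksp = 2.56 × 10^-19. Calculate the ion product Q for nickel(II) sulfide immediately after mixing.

1.02e-5

Total volume = 366 + 209 = 575 mL.
[Ni^2+] = 9.36 × 10^-4 × (366/575) = 5.958 × 10^-4 M
[S^2-] = 4.71 x 10^-2 × (209/575) = 1.712 × 10^-2 M
NiS(s) <=> Ni^2+ + S^2-, so Q = [Ni^2+][S^2-]
Q = (5.958 × 10^-4)(1.712 x 10^-2) = 1.02 x 10^-5
Q > Ksp, so NiS will precipitate.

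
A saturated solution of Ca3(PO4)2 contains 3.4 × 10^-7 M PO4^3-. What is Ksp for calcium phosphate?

1.5 × 10^-32

Ca3(PO4)2(s) ⇌ 3 Ca^2+ + 2 PO4^3-
Stoichiometry gives [Ca^2+] = (3/2)[PO4^3-] = 5.10 × 10^-7 M.
Ksp = [Ca^2+]^3[PO4^3-]^2
Ksp = (5.10 × 10^-7)^3 × (3.4 × 10^-7)^2 = 1.5 × 10^-32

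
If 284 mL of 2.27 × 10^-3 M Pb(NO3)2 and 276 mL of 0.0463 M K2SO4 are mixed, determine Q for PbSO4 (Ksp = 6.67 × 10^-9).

Total volume = 284 + 276 = 560 mL.
[Pb^2+] = 2.27 × 10^-3 × (284/560) = 1.151 × 10^-3 M
[SO4^2-] = 4.63 x 10^-2 × (276/560) = 2.282 x 10^-2 M
PbSO4(s) ⇌ Pb^2+(aq) + SO4^2-(aq), so Q = [Pb^2+][SO4^2-]
Q = (1.151 × 10^-3)(2.282 × 10^-2) = 2.63 × 10^-5
Q > Ksp, so PbSO4 will precipitate.

Q = 2.63e-5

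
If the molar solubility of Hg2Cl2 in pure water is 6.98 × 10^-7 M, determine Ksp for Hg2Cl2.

1.36 x 10^-18

Hg2Cl2(s) <=> Hg2^2+(aq) + 2 Cl^-(aq)
With molar solubility s: [Hg2^2+] = s, [Cl^-] = 2s.
Ksp = [Hg2^2+][Cl^-]^2
Substituting: Ksp = s(2s)^2 = 4s^3
Ksp = 4 × (6.98 × 10^-7)^3 = 1.36 × 10^-18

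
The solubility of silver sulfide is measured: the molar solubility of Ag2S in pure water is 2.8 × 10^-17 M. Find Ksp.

Ksp ≈ 8.8 × 10^-50

Ag2S(s) ⇌ 2 Ag^+(aq) + S^2-(aq)
Let s = molar solubility. Then [Ag^+] = 2s and [S^2-] = s.
Ksp = [Ag^+]^2[S^2-]
Ksp = (2s)^2s = 4s^3
With s = 2.8 × 10^-17: Ksp = 8.8 x 10^-50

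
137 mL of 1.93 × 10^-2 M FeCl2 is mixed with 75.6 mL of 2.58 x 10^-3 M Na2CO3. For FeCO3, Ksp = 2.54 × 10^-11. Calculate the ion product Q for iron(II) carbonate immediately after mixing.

1.14 x 10^-5

Total volume = 137 + 75.6 = 212.6 mL.
[Fe^2+] = 1.93 × 10^-2 × (137/212.6) = 1.244 x 10^-2 M
[CO3^2-] = 2.58 × 10^-3 × (75.6/212.6) = 9.174 × 10^-4 M
FeCO3(s) ⇌ Fe^2+ + CO3^2-, so Q = [Fe^2+][CO3^2-]
Q = (1.244 × 10^-2)(9.174 × 10^-4) = 1.14 × 10^-5
Q > Ksp, so FeCO3 will precipitate.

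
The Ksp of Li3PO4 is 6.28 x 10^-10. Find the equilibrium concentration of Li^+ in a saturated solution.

Li3PO4(s) ⇌ 3 Li^+ + PO4^3-
Ksp = [Li^+]^3[PO4^3-]
For each mole of Li3PO4 that dissolves: [Li^+] = 3s, [PO4^3-] = s.
So Ksp = (3s)^3 × s = 27s^4
Solving, s = (6.28 x 10^-10/27)^(1/4) = 2.196 × 10^-3 M
[Li^+] = 3s = 6.59 × 10^-3 M

6.59e-3 M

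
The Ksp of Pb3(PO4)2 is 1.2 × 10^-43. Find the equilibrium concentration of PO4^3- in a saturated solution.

[PO4^3-] ≈ 2.0 × 10^-9 M

Pb3(PO4)2(s) ⇌ 3 Pb^2+(aq) + 2 PO4^3-(aq)
Ksp = [Pb^2+]^3[PO4^3-]^2
With molar solubility s: [Pb^2+] = 3s, [PO4^3-] = 2s.
Ksp = (3s)^3(2s)^2 = 108s^5
s^5 = 1.2 × 10^-43 / 108, so s = 1.02 × 10^-9 M
[PO4^3-] = 2s = 2.0 × 10^-9 M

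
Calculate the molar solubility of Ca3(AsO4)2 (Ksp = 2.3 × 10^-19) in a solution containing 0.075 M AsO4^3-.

1.1 × 10^-6 M

Ca3(AsO4)2(s) ⇌ 3 Ca^2+(aq) + 2 AsO4^3-(aq)
Ksp = [Ca^2+]^3[AsO4^3-]^2
Let s be the molar solubility in this solution. [Ca^2+] = 3s, [AsO4^3-] = 0.075 + 2s ≈ 0.075 (since the AsO4^3- already present dominates).
Ksp ≈ (3s)^3 × (0.075)^2
s = 1.1 x 10^-6 M
Check: 2s = 2.3 × 10^-6 ≪ 0.075, so the approximation is valid.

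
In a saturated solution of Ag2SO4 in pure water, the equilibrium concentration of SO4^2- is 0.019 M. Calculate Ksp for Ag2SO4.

Ag2SO4(s) ⇌ 2 Ag^+ + SO4^2-
Stoichiometry gives [Ag^+] = (2/1)[SO4^2-] = 3.80 × 10^-2 M.
Ksp = [Ag^+]^2[SO4^2-]
Ksp = (3.80 × 10^-2)^2 × 1.9 × 10^-2 = 2.7 x 10^-5

Ksp = 2.7 x 10^-5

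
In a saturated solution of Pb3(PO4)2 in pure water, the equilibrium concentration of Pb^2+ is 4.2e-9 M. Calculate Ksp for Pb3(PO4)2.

5.8 × 10^-43

Pb3(PO4)2(s) ⇌ 3 Pb^2+ + 2 PO4^3-
Stoichiometry gives [PO4^3-] = (2/3)[Pb^2+] = 2.80 × 10^-9 M.
Ksp = [Pb^2+]^3[PO4^3-]^2
Ksp = (4.2 x 10^-9)^3 × (2.80 x 10^-9)^2 = 5.8 × 10^-43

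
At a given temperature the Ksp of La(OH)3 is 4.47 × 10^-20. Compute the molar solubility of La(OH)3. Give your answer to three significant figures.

s = 6.38 x 10^-6 M

La(OH)3(s) ⇌ La^3+(aq) + 3 OH^-(aq)
Ksp = [La^3+][OH^-]^3
Let s = molar solubility. Then [La^3+] = s and [OH^-] = 3s.
Ksp = s(3s)^3 = 27s^4
s = (4.47 × 10^-20 / 27)^(1/4) = 6.38 × 10^-6 M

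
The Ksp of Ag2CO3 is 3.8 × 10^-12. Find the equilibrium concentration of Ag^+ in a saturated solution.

2.0 × 10^-4 M

Ag2CO3(s) <=> 2 Ag^+(aq) + CO3^2-(aq)
Ksp = [Ag^+]^2[CO3^2-]
With molar solubility s: [Ag^+] = 2s, [CO3^2-] = s.
Substituting: Ksp = (2s)^2s = 4s^3
s^3 = 3.8 × 10^-12 / 4, so s = 9.83 x 10^-5 M
[Ag^+] = 2s = 2.0 × 10^-4 M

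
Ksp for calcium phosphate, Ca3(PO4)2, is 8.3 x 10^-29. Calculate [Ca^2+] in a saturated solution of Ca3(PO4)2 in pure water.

Ca3(PO4)2(s) ⇌ 3 Ca^2+(aq) + 2 PO4^3-(aq)
Ksp = [Ca^2+]^3[PO4^3-]^2
For each mole of Ca3(PO4)2 that dissolves: [Ca^2+] = 3s, [PO4^3-] = 2s.
Substituting: Ksp = (3s)^3(2s)^2 = 108s^5
Solving, s = (8.3 x 10^-29/108)^(1/5) = 9.49 × 10^-7 M
[Ca^2+] = 3s = 2.8 × 10^-6 M

2.8 x 10^-6 M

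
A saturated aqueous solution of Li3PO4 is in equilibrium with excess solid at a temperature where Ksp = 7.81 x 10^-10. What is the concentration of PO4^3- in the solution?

Li3PO4(s) ⇌ 3 Li^+ + PO4^3-
Ksp = [Li^+]^3[PO4^3-]
If s mol/L of Li3PO4 dissolves, [Li^+] = 3s and [PO4^3-] = s.
Ksp = (3s)^3s = 27s^4
s^4 = 7.81 x 10^-10 / 27, so s = 2.319 x 10^-3 M
[PO4^3-] = s = 2.32 x 10^-3 M

2.32 x 10^-3 M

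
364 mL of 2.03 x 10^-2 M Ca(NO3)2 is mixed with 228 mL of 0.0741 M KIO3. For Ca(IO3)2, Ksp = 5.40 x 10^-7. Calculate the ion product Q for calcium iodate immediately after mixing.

Total volume = 364 + 228 = 592 mL.
[Ca^2+] = 2.03 x 10^-2 × (364/592) = 1.248 × 10^-2 M
[IO3^-] = 7.41 × 10^-2 × (228/592) = 2.854 × 10^-2 M
Ca(IO3)2(s) ⇌ Ca^2+(aq) + 2 IO3^-(aq), so Q = [Ca^2+][IO3^-]^2
Q = (1.248 × 10^-2)(2.854 × 10^-2)^2 = 1.02 x 10^-5
Q > Ksp, so Ca(IO3)2 will precipitate.

Q ≈ 1.02 x 10^-5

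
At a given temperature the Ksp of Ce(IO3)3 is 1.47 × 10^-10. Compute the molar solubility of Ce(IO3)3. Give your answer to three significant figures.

s = 1.53 × 10^-3 M

Ce(IO3)3(s) ⇌ Ce^3+ + 3 IO3^-
Ksp = [Ce^3+][IO3^-]^3
Let s = molar solubility. Then [Ce^3+] = s and [IO3^-] = 3s.
Ksp = s(3s)^3 = 27s^4
s = (1.47 × 10^-10 / 27)^(1/4) = 1.53 × 10^-3 M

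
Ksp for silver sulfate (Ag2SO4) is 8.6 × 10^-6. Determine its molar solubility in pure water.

Ag2SO4(s) <=> 2 Ag^+(aq) + SO4^2-(aq)
Ksp = [Ag^+]^2[SO4^2-]
Let s = molar solubility. Then [Ag^+] = 2s and [SO4^2-] = s.
So Ksp = (2s)^2 × s = 4s^3
s^3 = 8.6 × 10^-6 / 4, so s = 1.3 × 10^-2 M

s ≈ 1.3 x 10^-2 M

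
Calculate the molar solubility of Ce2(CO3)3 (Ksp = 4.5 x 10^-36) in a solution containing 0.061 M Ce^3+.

Ce2(CO3)3(s) ⇌ 2 Ce^3+(aq) + 3 CO3^2-(aq)
Ksp = [Ce^3+]^2[CO3^2-]^3
If s mol/L dissolves here, [Ce^3+] = 0.061 + 2s ≈ 0.061, [CO3^2-] = 3s (Ksp is small, so little additional dissolves).
Ksp ≈ (0.061)^2 × (3s)^3
s = 3.6 x 10^-12 M
Check: 2s = 7.1 x 10^-12 ≪ 0.061, so the approximation is valid.

3.6e-12 M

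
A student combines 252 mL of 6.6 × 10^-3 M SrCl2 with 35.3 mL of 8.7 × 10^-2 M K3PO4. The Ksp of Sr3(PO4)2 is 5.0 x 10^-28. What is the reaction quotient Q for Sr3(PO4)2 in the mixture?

Total volume = 252 + 35.3 = 287.3 mL.
[Sr^2+] = 6.6 × 10^-3 × (252/287.3) = 5.79 x 10^-3 M
[PO4^3-] = 8.7 × 10^-2 × (35.3/287.3) = 1.07 x 10^-2 M
Sr3(PO4)2(s) ⇌ 3 Sr^2+ + 2 PO4^3-, so Q = [Sr^2+]^3[PO4^3-]^2
Q = (5.79 × 10^-3)^3(1.07 x 10^-2)^2 = 2.2 × 10^-11
Q > Ksp, so Sr3(PO4)2 will precipitate.

Q ≈ 2.2 × 10^-11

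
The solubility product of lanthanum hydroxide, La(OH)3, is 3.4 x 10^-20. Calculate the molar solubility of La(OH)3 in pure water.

s ≈ 6.0 × 10^-6 M

La(OH)3(s) ⇌ La^3+(aq) + 3 OH^-(aq)
Ksp = [La^3+][OH^-]^3
If s mol/L of La(OH)3 dissolves, [La^3+] = s and [OH^-] = 3s.
So Ksp = s × (3s)^3 = 27s^4
s = (3.4 x 10^-20 / 27)^(1/4) = 6.0 x 10^-6 M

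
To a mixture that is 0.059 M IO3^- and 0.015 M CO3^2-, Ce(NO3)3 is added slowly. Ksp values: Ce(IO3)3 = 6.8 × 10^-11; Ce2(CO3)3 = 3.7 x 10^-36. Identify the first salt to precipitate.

Ce2(CO3)3

Precipitation of each salt starts when its ion product equals its Ksp.
For Ce(IO3)3: 6.8 × 10^-11 = (0.059)^3 × [Ce^3+]  ⇒  [Ce^3+] = 3.3 × 10^-7 M.
For Ce2(CO3)3: 3.7 x 10^-36 = (0.015)^3 × [Ce^3+]^2  ⇒  [Ce^3+] = 1.0 × 10^-15 M.
The salt with the lower threshold [Ce^3+] precipitates first: Ce2(CO3)3.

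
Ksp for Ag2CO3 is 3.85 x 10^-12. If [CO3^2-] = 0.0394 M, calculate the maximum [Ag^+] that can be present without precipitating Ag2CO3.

Ag2CO3(s) ⇌ 2 Ag^+ + CO3^2-
Ksp = [Ag^+]^2[CO3^2-]
Precipitation begins when Q = Ksp. With [CO3^2-] = 0.0394 M:
3.85 x 10^-12 = (0.0394) × [Ag^+]^2
[Ag^+] = (3.85 x 10^-12 / 3.94 x 10^-2)^(1/2) = 9.89 × 10^-6 M

[Ag^+] ≈ 9.89 × 10^-6 M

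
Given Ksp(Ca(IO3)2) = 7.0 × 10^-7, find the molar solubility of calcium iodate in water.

Ca(IO3)2(s) <=> Ca^2+ + 2 IO3^-
Ksp = [Ca^2+][IO3^-]^2
For each mole of Ca(IO3)2 that dissolves: [Ca^2+] = s, [IO3^-] = 2s.
So Ksp = s × (2s)^2 = 4s^3
Solving, s = (7.0 × 10^-7/4)^(1/3) = 5.6 × 10^-3 M

s ≈ 5.6 × 10^-3 M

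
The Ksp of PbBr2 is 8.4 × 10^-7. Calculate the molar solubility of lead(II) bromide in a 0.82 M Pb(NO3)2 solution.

PbBr2(s) ⇌ Pb^2+ + 2 Br^-
Ksp = [Pb^2+][Br^-]^2
Let s be the molar solubility in this solution. [Pb^2+] = 0.82 + s ≈ 0.82, [Br^-] = 2s (since Pb^2+ from Pb(NO3)2 dominates).
Ksp ≈ 0.82 × (2s)^2
s = 5.1 x 10^-4 M
Check: s = 5.1 × 10^-4 ≪ 0.82, so the approximation is valid.

s ≈ 5.1e-4 M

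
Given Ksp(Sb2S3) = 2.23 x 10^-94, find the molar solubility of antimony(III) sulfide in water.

Sb2S3(s) <=> 2 Sb^3+ + 3 S^2-
Ksp = [Sb^3+]^2[S^2-]^3
For each mole of Sb2S3 that dissolves: [Sb^3+] = 2s, [S^2-] = 3s.
Substituting: Ksp = (2s)^2(3s)^3 = 108s^5
s = (2.23 x 10^-94 / 108)^(1/5) = 7.29 × 10^-20 M

7.29 × 10^-20 M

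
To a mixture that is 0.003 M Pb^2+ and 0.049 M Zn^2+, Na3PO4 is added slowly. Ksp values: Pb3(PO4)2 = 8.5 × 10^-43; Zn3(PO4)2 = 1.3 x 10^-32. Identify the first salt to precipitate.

Pb3(PO4)2

Precipitation of each salt starts when its ion product equals its Ksp.
For Pb3(PO4)2: 8.5 × 10^-43 = (0.003)^3 × [PO4^3-]^2  ⇒  [PO4^3-] = 5.6 × 10^-18 M.
For Zn3(PO4)2: 1.3 x 10^-32 = (0.049)^3 × [PO4^3-]^2  ⇒  [PO4^3-] = 1.1 x 10^-14 M.
The salt with the lower threshold [PO4^3-] precipitates first: Pb3(PO4)2.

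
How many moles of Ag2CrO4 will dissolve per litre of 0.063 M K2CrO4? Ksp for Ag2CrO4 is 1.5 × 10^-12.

s ≈ 2.4 × 10^-6 M

Ag2CrO4(s) ⇌ 2 Ag^+(aq) + CrO4^2-(aq)
Ksp = [Ag^+]^2[CrO4^2-]
If s mol/L dissolves here, [Ag^+] = 2s, [CrO4^2-] = 0.063 + s ≈ 0.063 (since CrO4^2- from K2CrO4 dominates).
Ksp ≈ (2s)^2 × 0.063
s = 2.4 × 10^-6 M
Check: s = 2.4 x 10^-6 ≪ 0.063, so the approximation is valid.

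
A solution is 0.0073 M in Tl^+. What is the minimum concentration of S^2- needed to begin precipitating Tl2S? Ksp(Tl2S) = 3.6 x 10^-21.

[S^2-] = 6.8e-17 M

Tl2S(s) ⇌ 2 Tl^+(aq) + S^2-(aq)
Ksp = [Tl^+]^2[S^2-]
Precipitation begins when Q = Ksp. With [Tl^+] = 0.0073 M:
3.6 x 10^-21 = (0.0073)^2 × [S^2-]
[S^2-] = (3.6 x 10^-21 / 5.33 × 10^-5) = 6.8 x 10^-17 M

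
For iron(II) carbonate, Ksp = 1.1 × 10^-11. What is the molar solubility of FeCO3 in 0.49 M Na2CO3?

FeCO3(s) <=> Fe^2+ + CO3^2-
Ksp = [Fe^2+][CO3^2-]
Let s be the molar solubility in this solution. [Fe^2+] = s, [CO3^2-] = 0.49 + s ≈ 0.49 (Ksp is small, so little additional dissolves).
Ksp ≈ s × 0.49
s = 2.2 × 10^-11 M
Check: s = 2.2 × 10^-11 ≪ 0.49, so the approximation is valid.

s ≈ 2.2e-11 M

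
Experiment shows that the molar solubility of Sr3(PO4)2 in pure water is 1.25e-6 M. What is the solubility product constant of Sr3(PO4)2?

Ksp ≈ 3.30e-28

Sr3(PO4)2(s) ⇌ 3 Sr^2+(aq) + 2 PO4^3-(aq)
If s mol/L of Sr3(PO4)2 dissolves, [Sr^2+] = 3s and [PO4^3-] = 2s.
Ksp = [Sr^2+]^3[PO4^3-]^2
Ksp = (3s)^3(2s)^2 = 108s^5
Ksp = 108 × (1.25 x 10^-6)^5 = 3.30 × 10^-28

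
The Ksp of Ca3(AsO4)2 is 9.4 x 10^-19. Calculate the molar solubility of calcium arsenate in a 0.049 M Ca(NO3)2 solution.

Ca3(AsO4)2(s) <=> 3 Ca^2+(aq) + 2 AsO4^3-(aq)
Ksp = [Ca^2+]^3[AsO4^3-]^2
If s mol/L dissolves here, [Ca^2+] = 0.049 + 3s ≈ 0.049, [AsO4^3-] = 2s (since Ca^2+ from Ca(NO3)2 dominates).
Ksp ≈ (0.049)^3 × (2s)^2
s = 4.5 × 10^-8 M
Check: 3s = 1.3 × 10^-7 ≪ 0.049, so the approximation is valid.

4.5 × 10^-8 M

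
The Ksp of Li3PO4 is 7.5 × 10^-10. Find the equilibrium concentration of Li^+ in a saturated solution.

Li3PO4(s) <=> 3 Li^+(aq) + PO4^3-(aq)
Ksp = [Li^+]^3[PO4^3-]
With molar solubility s: [Li^+] = 3s, [PO4^3-] = s.
Ksp = (3s)^3s = 27s^4
s = (7.5 × 10^-10 / 27)^(1/4) = 2.30 x 10^-3 M
[Li^+] = 3s = 6.9 × 10^-3 M

[Li^+] ≈ 6.9 × 10^-3 M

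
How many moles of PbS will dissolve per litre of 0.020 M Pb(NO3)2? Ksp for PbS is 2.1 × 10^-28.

PbS(s) ⇌ Pb^2+ + S^2-
Ksp = [Pb^2+][S^2-]
Let s be the molar solubility in this solution. [Pb^2+] = 0.020 + s ≈ 0.020, [S^2-] = s (common-ion effect: Pb^2+ is already 0.020 M).
Ksp ≈ 0.020 × s
s = 1.1 x 10^-26 M
Check: s = 1.1 x 10^-26 ≪ 0.020, so the approximation is valid.

s = 1.1 x 10^-26 M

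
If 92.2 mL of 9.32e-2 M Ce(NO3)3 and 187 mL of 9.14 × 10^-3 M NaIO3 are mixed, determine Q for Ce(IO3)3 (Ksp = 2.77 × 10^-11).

7.06 × 10^-9

Total volume = 92.2 + 187 = 279.2 mL.
[Ce^3+] = 9.32 × 10^-2 × (92.2/279.2) = 3.078 × 10^-2 M
[IO3^-] = 9.14 × 10^-3 × (187/279.2) = 6.122 x 10^-3 M
Ce(IO3)3(s) ⇌ Ce^3+(aq) + 3 IO3^-(aq), so Q = [Ce^3+][IO3^-]^3
Q = (3.078 x 10^-2)(6.122 x 10^-3)^3 = 7.06 × 10^-9
Q > Ksp, so Ce(IO3)3 will precipitate.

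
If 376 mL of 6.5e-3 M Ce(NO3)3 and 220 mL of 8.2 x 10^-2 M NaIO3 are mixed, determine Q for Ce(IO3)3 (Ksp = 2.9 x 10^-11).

Q = 1.1 × 10^-7

Total volume = 376 + 220 = 596 mL.
[Ce^3+] = 6.5 × 10^-3 × (376/596) = 4.10 × 10^-3 M
[IO3^-] = 8.2 × 10^-2 × (220/596) = 3.03 × 10^-2 M
Ce(IO3)3(s) ⇌ Ce^3+ + 3 IO3^-, so Q = [Ce^3+][IO3^-]^3
Q = (4.10 × 10^-3)(3.03 x 10^-2)^3 = 1.1 x 10^-7
Q > Ksp, so Ce(IO3)3 will precipitate.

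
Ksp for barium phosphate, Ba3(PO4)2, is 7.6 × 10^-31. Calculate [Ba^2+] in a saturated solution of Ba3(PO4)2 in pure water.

[Ba^2+] ≈ 1.1e-6 M

Ba3(PO4)2(s) <=> 3 Ba^2+ + 2 PO4^3-
Ksp = [Ba^2+]^3[PO4^3-]^2
If s mol/L of Ba3(PO4)2 dissolves, [Ba^2+] = 3s and [PO4^3-] = 2s.
So Ksp = (3s)^3 × (2s)^2 = 108s^5
s^5 = 7.6 × 10^-31 / 108, so s = 3.71 × 10^-7 M
[Ba^2+] = 3s = 1.1 × 10^-6 M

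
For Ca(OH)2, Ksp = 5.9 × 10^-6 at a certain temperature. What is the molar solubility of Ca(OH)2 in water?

Ca(OH)2(s) <=> Ca^2+(aq) + 2 OH^-(aq)
Ksp = [Ca^2+][OH^-]^2
With molar solubility s: [Ca^2+] = s, [OH^-] = 2s.
Ksp = s(2s)^2 = 4s^3
s^3 = 5.9 × 10^-6 / 4, so s = 1.1 x 10^-2 M

s ≈ 0.011 M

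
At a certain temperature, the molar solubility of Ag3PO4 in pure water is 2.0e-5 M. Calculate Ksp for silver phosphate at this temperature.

Ag3PO4(s) ⇌ 3 Ag^+(aq) + PO4^3-(aq)
For each mole of Ag3PO4 that dissolves: [Ag^+] = 3s, [PO4^3-] = s.
Ksp = [Ag^+]^3[PO4^3-]
Substituting: Ksp = (3s)^3s = 27s^4
With s = 2.0 x 10^-5: Ksp = 4.3 × 10^-18

Ksp = 4.3 x 10^-18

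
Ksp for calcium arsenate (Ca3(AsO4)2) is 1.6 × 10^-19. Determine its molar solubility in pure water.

Ca3(AsO4)2(s) ⇌ 3 Ca^2+ + 2 AsO4^3-
Ksp = [Ca^2+]^3[AsO4^3-]^2
With molar solubility s: [Ca^2+] = 3s, [AsO4^3-] = 2s.
So Ksp = (3s)^3 × (2s)^2 = 108s^5
s = (1.6 × 10^-19 / 108)^(1/5) = 6.8 x 10^-5 M

s ≈ 6.8 × 10^-5 M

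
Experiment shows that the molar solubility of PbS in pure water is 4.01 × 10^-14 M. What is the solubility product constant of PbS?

Ksp ≈ 1.61e-27

PbS(s) ⇌ Pb^2+(aq) + S^2-(aq)
Let s = molar solubility. Then [Pb^2+] = s and [S^2-] = s.
Ksp = [Pb^2+][S^2-]
Ksp = s^2
With s = 4.01 x 10^-14: Ksp = 1.61 × 10^-27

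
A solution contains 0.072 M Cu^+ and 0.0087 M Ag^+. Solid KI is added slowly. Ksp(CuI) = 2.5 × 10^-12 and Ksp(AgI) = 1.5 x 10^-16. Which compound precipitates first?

Precipitation of each salt starts when its ion product equals its Ksp.
For CuI: 2.5 × 10^-12 = 0.072 × [I^-]  ⇒  [I^-] = 3.5 x 10^-11 M.
For AgI: 1.5 x 10^-16 = 0.0087 × [I^-]  ⇒  [I^-] = 1.7 x 10^-14 M.
The salt with the lower threshold [I^-] precipitates first: AgI.

AgI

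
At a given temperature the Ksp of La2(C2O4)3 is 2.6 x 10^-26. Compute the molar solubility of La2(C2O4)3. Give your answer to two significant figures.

La2(C2O4)3(s) <=> 2 La^3+ + 3 C2O4^2-
Ksp = [La^3+]^2[C2O4^2-]^3
With molar solubility s: [La^3+] = 2s, [C2O4^2-] = 3s.
Substituting: Ksp = (2s)^2(3s)^3 = 108s^5
Solving, s = (2.6 x 10^-26/108)^(1/5) = 3.0 × 10^-6 M

3.0 x 10^-6 M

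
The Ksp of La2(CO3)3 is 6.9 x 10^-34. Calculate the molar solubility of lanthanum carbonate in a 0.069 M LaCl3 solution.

La2(CO3)3(s) ⇌ 2 La^3+ + 3 CO3^2-
Ksp = [La^3+]^2[CO3^2-]^3
If s mol/L dissolves here, [La^3+] = 0.069 + 2s ≈ 0.069, [CO3^2-] = 3s (since La^3+ from LaCl3 dominates).
Ksp ≈ (0.069)^2 × (3s)^3
s = 1.8 × 10^-11 M
Check: 2s = 3.5 x 10^-11 ≪ 0.069, so the approximation is valid.

s ≈ 1.8e-11 M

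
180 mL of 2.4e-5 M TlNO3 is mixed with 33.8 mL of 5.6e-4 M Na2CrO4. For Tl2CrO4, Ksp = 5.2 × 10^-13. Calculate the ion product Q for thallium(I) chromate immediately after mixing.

Total volume = 180 + 33.8 = 213.8 mL.
[Tl^+] = 2.4 × 10^-5 × (180/213.8) = 2.02 × 10^-5 M
[CrO4^2-] = 5.6 x 10^-4 × (33.8/213.8) = 8.85 × 10^-5 M
Tl2CrO4(s) ⇌ 2 Tl^+ + CrO4^2-, so Q = [Tl^+]^2[CrO4^2-]
Q = (2.02 x 10^-5)^2(8.85 x 10^-5) = 3.6 x 10^-14
Q < Ksp, so no precipitate of Tl2CrO4 forms.

Q = 3.6 × 10^-14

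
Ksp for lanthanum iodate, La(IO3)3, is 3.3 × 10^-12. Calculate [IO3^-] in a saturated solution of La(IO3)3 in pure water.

1.8e-3 M

La(IO3)3(s) <=> La^3+(aq) + 3 IO3^-(aq)
Ksp = [La^3+][IO3^-]^3
If s mol/L of La(IO3)3 dissolves, [La^3+] = s and [IO3^-] = 3s.
Ksp = s(3s)^3 = 27s^4
s^4 = 3.3 × 10^-12 / 27, so s = 5.91 x 10^-4 M
[IO3^-] = 3s = 1.8 x 10^-3 M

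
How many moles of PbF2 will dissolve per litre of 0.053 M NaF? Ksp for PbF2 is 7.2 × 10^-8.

PbF2(s) ⇌ Pb^2+(aq) + 2 F^-(aq)
Ksp = [Pb^2+][F^-]^2
Let s = moles of PbF2 that dissolve per litre. [Pb^2+] = s, [F^-] = 0.053 + 2s ≈ 0.053 (since F^- from NaF dominates).
Ksp ≈ s × (0.053)^2
s = 2.6 x 10^-5 M
Check: 2s = 5.1 × 10^-5 ≪ 0.053, so the approximation is valid.

s = 2.6 × 10^-5 M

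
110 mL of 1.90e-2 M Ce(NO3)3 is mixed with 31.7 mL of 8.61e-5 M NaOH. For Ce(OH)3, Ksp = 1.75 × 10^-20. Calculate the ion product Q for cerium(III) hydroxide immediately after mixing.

Total volume = 110 + 31.7 = 141.7 mL.
[Ce^3+] = 1.90 × 10^-2 × (110/141.7) = 1.475 × 10^-2 M
[OH^-] = 8.61 × 10^-5 × (31.7/141.7) = 1.926 x 10^-5 M
Ce(OH)3(s) <=> Ce^3+(aq) + 3 OH^-(aq), so Q = [Ce^3+][OH^-]^3
Q = (1.475 × 10^-2)(1.926 × 10^-5)^3 = 1.05 × 10^-16
Q > Ksp, so Ce(OH)3 will precipitate.

Q = 1.05 x 10^-16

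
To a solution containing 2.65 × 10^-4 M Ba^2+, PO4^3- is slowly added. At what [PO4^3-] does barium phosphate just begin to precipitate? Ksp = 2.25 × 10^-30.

[PO4^3-] = 3.48e-10 M

Ba3(PO4)2(s) ⇌ 3 Ba^2+(aq) + 2 PO4^3-(aq)
Ksp = [Ba^2+]^3[PO4^3-]^2
Precipitation begins when Q = Ksp. With [Ba^2+] = 2.65 × 10^-4 M:
2.25 × 10^-30 = (2.65 × 10^-4)^3 × [PO4^3-]^2
[PO4^3-] = (2.25 × 10^-30 / 1.861 x 10^-11)^(1/2) = 3.48 × 10^-10 M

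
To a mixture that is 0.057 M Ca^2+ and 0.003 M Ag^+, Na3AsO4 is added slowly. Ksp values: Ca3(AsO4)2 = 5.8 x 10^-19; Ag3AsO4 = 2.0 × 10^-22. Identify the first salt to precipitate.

Each salt begins to precipitate when Q = Ksp, i.e. when [AsO4^3-] reaches its threshold.
For Ca3(AsO4)2: 5.8 x 10^-19 = (0.057)^3 × [AsO4^3-]^2  ⇒  [AsO4^3-] = 5.6 × 10^-8 M.
For Ag3AsO4: 2.0 × 10^-22 = (0.003)^3 × [AsO4^3-]  ⇒  [AsO4^3-] = 7.4 × 10^-15 M.
The salt with the lower threshold [AsO4^3-] precipitates first: Ag3AsO4.

Ag3AsO4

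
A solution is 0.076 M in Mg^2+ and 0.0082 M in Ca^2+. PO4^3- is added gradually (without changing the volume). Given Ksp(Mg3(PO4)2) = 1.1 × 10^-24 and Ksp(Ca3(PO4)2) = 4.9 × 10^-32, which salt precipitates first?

Each salt begins to precipitate when Q = Ksp, i.e. when [PO4^3-] reaches its threshold.
For Mg3(PO4)2: 1.1 × 10^-24 = (0.076)^3 × [PO4^3-]^2  ⇒  [PO4^3-] = 5.0 x 10^-11 M.
For Ca3(PO4)2: 4.9 × 10^-32 = (0.0082)^3 × [PO4^3-]^2  ⇒  [PO4^3-] = 3.0 x 10^-13 M.
The salt with the lower threshold [PO4^3-] precipitates first: Ca3(PO4)2.

Ca3(PO4)2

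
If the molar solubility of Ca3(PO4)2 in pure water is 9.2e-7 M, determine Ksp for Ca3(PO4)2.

Ca3(PO4)2(s) ⇌ 3 Ca^2+(aq) + 2 PO4^3-(aq)
If s mol/L of Ca3(PO4)2 dissolves, [Ca^2+] = 3s and [PO4^3-] = 2s.
Ksp = [Ca^2+]^3[PO4^3-]^2
So Ksp = (3s)^3 × (2s)^2 = 108s^5
Ksp = 108 × (9.2 x 10^-7)^5 = 7.1 × 10^-29

Ksp = 7.1e-29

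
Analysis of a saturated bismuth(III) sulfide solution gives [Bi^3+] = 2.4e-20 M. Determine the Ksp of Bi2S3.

Ksp = 2.7 × 10^-98

Bi2S3(s) ⇌ 2 Bi^3+(aq) + 3 S^2-(aq)
Stoichiometry gives [S^2-] = (3/2)[Bi^3+] = 3.60 × 10^-20 M.
Ksp = [Bi^3+]^2[S^2-]^3
Ksp = (2.4 x 10^-20)^2 × (3.60 × 10^-20)^3 = 2.7 × 10^-98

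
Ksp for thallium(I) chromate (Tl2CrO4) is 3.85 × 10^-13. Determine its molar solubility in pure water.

Tl2CrO4(s) <=> 2 Tl^+(aq) + CrO4^2-(aq)
Ksp = [Tl^+]^2[CrO4^2-]
Let s = molar solubility. Then [Tl^+] = 2s and [CrO4^2-] = s.
Ksp = (2s)^2s = 4s^3
s^3 = 3.85 × 10^-13 / 4, so s = 4.58 x 10^-5 M

4.58 x 10^-5 M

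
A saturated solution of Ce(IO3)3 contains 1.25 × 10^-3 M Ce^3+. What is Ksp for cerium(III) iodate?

Ksp = 6.59 × 10^-11

Ce(IO3)3(s) <=> Ce^3+ + 3 IO3^-
Stoichiometry gives [IO3^-] = (3/1)[Ce^3+] = 3.750 × 10^-3 M.
Ksp = [Ce^3+][IO3^-]^3
Ksp = 1.25 x 10^-3 × (3.750 × 10^-3)^3 = 6.59 × 10^-11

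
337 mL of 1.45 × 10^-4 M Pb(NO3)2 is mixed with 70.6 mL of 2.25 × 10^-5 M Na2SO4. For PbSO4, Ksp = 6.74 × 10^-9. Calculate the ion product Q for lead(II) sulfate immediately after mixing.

Total volume = 337 + 70.6 = 407.6 mL.
[Pb^2+] = 1.45 × 10^-4 × (337/407.6) = 1.199 x 10^-4 M
[SO4^2-] = 2.25 × 10^-5 × (70.6/407.6) = 3.897 x 10^-6 M
PbSO4(s) <=> Pb^2+(aq) + SO4^2-(aq), so Q = [Pb^2+][SO4^2-]
Q = (1.199 x 10^-4)(3.897 × 10^-6) = 4.67 x 10^-10
Q < Ksp, so no precipitate of PbSO4 forms.

4.67 x 10^-10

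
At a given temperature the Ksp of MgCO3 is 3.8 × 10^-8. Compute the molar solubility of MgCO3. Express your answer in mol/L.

s = 1.9 × 10^-4 M

MgCO3(s) <=> Mg^2+(aq) + CO3^2-(aq)
Ksp = [Mg^2+][CO3^2-]
For each mole of MgCO3 that dissolves: [Mg^2+] = s, [CO3^2-] = s.
Ksp = (s)(s) = s^2
s = √(3.8 × 10^-8) = 1.9 × 10^-4 M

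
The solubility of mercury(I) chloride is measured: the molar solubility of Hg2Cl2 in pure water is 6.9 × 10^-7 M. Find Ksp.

1.3e-18

Hg2Cl2(s) <=> Hg2^2+ + 2 Cl^-
Let s = molar solubility. Then [Hg2^2+] = s and [Cl^-] = 2s.
Ksp = [Hg2^2+][Cl^-]^2
Substituting: Ksp = s(2s)^2 = 4s^3
Ksp = 4 × (6.9 × 10^-7)^3 = 1.3 x 10^-18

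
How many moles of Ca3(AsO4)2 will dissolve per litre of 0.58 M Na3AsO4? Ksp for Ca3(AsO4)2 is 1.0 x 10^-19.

s ≈ 2.2 x 10^-7 M

Ca3(AsO4)2(s) ⇌ 3 Ca^2+(aq) + 2 AsO4^3-(aq)
Ksp = [Ca^2+]^3[AsO4^3-]^2
Let s = moles of Ca3(AsO4)2 that dissolve per litre. [Ca^2+] = 3s, [AsO4^3-] = 0.58 + 2s ≈ 0.58 (common-ion effect: AsO4^3- is already 0.58 M).
Ksp ≈ (3s)^3 × (0.58)^2
s = 2.2 × 10^-7 M
Check: 2s = 4.4 × 10^-7 ≪ 0.58, so the approximation is valid.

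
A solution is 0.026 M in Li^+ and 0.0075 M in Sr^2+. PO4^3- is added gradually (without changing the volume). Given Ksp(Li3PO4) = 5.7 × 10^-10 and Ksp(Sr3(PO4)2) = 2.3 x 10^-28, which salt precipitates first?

Sr3(PO4)2

Precipitation of each salt starts when its ion product equals its Ksp.
For Li3PO4: 5.7 × 10^-10 = (0.026)^3 × [PO4^3-]  ⇒  [PO4^3-] = 3.2 × 10^-5 M.
For Sr3(PO4)2: 2.3 x 10^-28 = (0.0075)^3 × [PO4^3-]^2  ⇒  [PO4^3-] = 2.3 × 10^-11 M.
The salt with the lower threshold [PO4^3-] precipitates first: Sr3(PO4)2.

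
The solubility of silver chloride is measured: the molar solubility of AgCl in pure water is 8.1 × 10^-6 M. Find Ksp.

AgCl(s) <=> Ag^+ + Cl^-
Let s = molar solubility. Then [Ag^+] = s and [Cl^-] = s.
Ksp = [Ag^+][Cl^-]
Ksp = (s)(s) = s^2
With s = 8.1 × 10^-6: Ksp = 6.6 × 10^-11

Ksp = 6.6 × 10^-11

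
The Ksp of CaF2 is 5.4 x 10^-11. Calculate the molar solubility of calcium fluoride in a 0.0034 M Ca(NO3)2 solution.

s = 6.3 × 10^-5 M

CaF2(s) ⇌ Ca^2+ + 2 F^-
Ksp = [Ca^2+][F^-]^2
If s mol/L dissolves here, [Ca^2+] = 0.0034 + s ≈ 0.0034, [F^-] = 2s (since Ca^2+ from Ca(NO3)2 dominates).
Ksp ≈ 0.0034 × (2s)^2
s = 6.3 × 10^-5 M
Check: s = 6.3 × 10^-5 ≪ 0.0034, so the approximation is valid.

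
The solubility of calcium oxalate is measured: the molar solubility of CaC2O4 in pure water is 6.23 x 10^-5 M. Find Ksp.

CaC2O4(s) ⇌ Ca^2+ + C2O4^2-
If s mol/L of CaC2O4 dissolves, [Ca^2+] = s and [C2O4^2-] = s.
Ksp = [Ca^2+][C2O4^2-]
Ksp = s^2
Ksp = (6.23 x 10^-5)^2 = 3.88 × 10^-9

Ksp = 3.88 x 10^-9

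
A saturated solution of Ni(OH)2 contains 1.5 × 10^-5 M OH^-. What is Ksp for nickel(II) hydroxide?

1.7e-15

Ni(OH)2(s) ⇌ Ni^2+ + 2 OH^-
Stoichiometry gives [Ni^2+] = (1/2)[OH^-] = 7.50 × 10^-6 M.
Ksp = [Ni^2+][OH^-]^2
Ksp = 7.50 × 10^-6 × (1.5 × 10^-5)^2 = 1.7 × 10^-15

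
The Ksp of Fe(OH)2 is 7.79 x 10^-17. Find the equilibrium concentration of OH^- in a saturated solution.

5.38 × 10^-6 M

Fe(OH)2(s) ⇌ Fe^2+ + 2 OH^-
Ksp = [Fe^2+][OH^-]^2
With molar solubility s: [Fe^2+] = s, [OH^-] = 2s.
So Ksp = s × (2s)^2 = 4s^3
Solving, s = (7.79 x 10^-17/4)^(1/3) = 2.690 × 10^-6 M
[OH^-] = 2s = 5.38 × 10^-6 M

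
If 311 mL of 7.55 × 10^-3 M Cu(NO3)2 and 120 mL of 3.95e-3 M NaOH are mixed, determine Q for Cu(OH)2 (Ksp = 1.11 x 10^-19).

Q ≈ 6.59e-9

Total volume = 311 + 120 = 431 mL.
[Cu^2+] = 7.55 × 10^-3 × (311/431) = 5.448 x 10^-3 M
[OH^-] = 3.95 × 10^-3 × (120/431) = 1.100 × 10^-3 M
Cu(OH)2(s) <=> Cu^2+ + 2 OH^-, so Q = [Cu^2+][OH^-]^2
Q = (5.448 × 10^-3)(1.100 x 10^-3)^2 = 6.59 x 10^-9
Q > Ksp, so Cu(OH)2 will precipitate.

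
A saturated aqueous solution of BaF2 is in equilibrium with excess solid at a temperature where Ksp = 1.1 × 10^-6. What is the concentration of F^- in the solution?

BaF2(s) ⇌ Ba^2+(aq) + 2 F^-(aq)
Ksp = [Ba^2+][F^-]^2
Let s = molar solubility. Then [Ba^2+] = s and [F^-] = 2s.
So Ksp = s × (2s)^2 = 4s^3
s = (1.1 × 10^-6 / 4)^(1/3) = 6.50 x 10^-3 M
[F^-] = 2s = 1.3 × 10^-2 M

[F^-] = 0.013 M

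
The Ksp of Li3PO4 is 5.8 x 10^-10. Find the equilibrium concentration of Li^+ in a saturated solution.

Li3PO4(s) ⇌ 3 Li^+ + PO4^3-
Ksp = [Li^+]^3[PO4^3-]
For each mole of Li3PO4 that dissolves: [Li^+] = 3s, [PO4^3-] = s.
So Ksp = (3s)^3 × s = 27s^4
s = (5.8 x 10^-10 / 27)^(1/4) = 2.15 × 10^-3 M
[Li^+] = 3s = 6.5 x 10^-3 M

6.5e-3 M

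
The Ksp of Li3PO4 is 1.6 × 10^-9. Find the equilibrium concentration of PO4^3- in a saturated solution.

Li3PO4(s) <=> 3 Li^+ + PO4^3-
Ksp = [Li^+]^3[PO4^3-]
If s mol/L of Li3PO4 dissolves, [Li^+] = 3s and [PO4^3-] = s.
Substituting: Ksp = (3s)^3s = 27s^4
Solving, s = (1.6 × 10^-9/27)^(1/4) = 2.77 × 10^-3 M
[PO4^3-] = s = 2.8 × 10^-3 M

[PO4^3-] = 2.8 × 10^-3 M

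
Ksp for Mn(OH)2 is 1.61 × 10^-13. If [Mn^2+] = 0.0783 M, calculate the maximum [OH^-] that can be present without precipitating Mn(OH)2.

Mn(OH)2(s) ⇌ Mn^2+ + 2 OH^-
Ksp = [Mn^2+][OH^-]^2
Precipitation begins when Q = Ksp. With [Mn^2+] = 0.0783 M:
1.61 × 10^-13 = (0.0783) × [OH^-]^2
[OH^-] = (1.61 × 10^-13 / 7.83 x 10^-2)^(1/2) = 1.43 × 10^-6 M

[OH^-] = 1.43 × 10^-6 M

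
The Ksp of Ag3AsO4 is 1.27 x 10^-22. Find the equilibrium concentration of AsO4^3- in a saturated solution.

Ag3AsO4(s) ⇌ 3 Ag^+(aq) + AsO4^3-(aq)
Ksp = [Ag^+]^3[AsO4^3-]
Let s = molar solubility. Then [Ag^+] = 3s and [AsO4^3-] = s.
Substituting: Ksp = (3s)^3s = 27s^4
s = (1.27 x 10^-22 / 27)^(1/4) = 1.473 × 10^-6 M
[AsO4^3-] = s = 1.47 x 10^-6 M

[AsO4^3-] ≈ 1.47 × 10^-6 M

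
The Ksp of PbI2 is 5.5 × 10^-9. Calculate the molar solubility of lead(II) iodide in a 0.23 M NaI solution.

s = 1.0 x 10^-7 M

PbI2(s) <=> Pb^2+ + 2 I^-
Ksp = [Pb^2+][I^-]^2
Let s be the molar solubility in this solution. [Pb^2+] = s, [I^-] = 0.23 + 2s ≈ 0.23 (Ksp is small, so little additional dissolves).
Ksp ≈ s × (0.23)^2
s = 1.0 x 10^-7 M
Check: 2s = 2.1 × 10^-7 ≪ 0.23, so the approximation is valid.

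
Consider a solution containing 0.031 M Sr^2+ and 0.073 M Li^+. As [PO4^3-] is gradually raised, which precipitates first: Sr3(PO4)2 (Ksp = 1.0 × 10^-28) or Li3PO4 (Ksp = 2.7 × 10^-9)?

Precipitation of each salt starts when its ion product equals its Ksp.
For Sr3(PO4)2: 1.0 × 10^-28 = (0.031)^3 × [PO4^3-]^2  ⇒  [PO4^3-] = 1.8 x 10^-12 M.
For Li3PO4: 2.7 × 10^-9 = (0.073)^3 × [PO4^3-]  ⇒  [PO4^3-] = 6.9 × 10^-6 M.
The salt with the lower threshold [PO4^3-] precipitates first: Sr3(PO4)2.

Sr3(PO4)2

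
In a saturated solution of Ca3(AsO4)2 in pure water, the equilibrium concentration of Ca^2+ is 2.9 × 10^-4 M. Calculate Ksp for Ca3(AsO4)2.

Ca3(AsO4)2(s) ⇌ 3 Ca^2+ + 2 AsO4^3-
Stoichiometry gives [AsO4^3-] = (2/3)[Ca^2+] = 1.93 × 10^-4 M.
Ksp = [Ca^2+]^3[AsO4^3-]^2
Ksp = (2.9 x 10^-4)^3 × (1.93 × 10^-4)^2 = 9.1 × 10^-19

Ksp ≈ 9.1 × 10^-19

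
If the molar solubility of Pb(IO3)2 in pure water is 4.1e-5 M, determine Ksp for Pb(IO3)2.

Ksp ≈ 2.8e-13

Pb(IO3)2(s) ⇌ Pb^2+(aq) + 2 IO3^-(aq)
For each mole of Pb(IO3)2 that dissolves: [Pb^2+] = s, [IO3^-] = 2s.
Ksp = [Pb^2+][IO3^-]^2
Substituting: Ksp = s(2s)^2 = 4s^3
With s = 4.1 x 10^-5: Ksp = 2.8 × 10^-13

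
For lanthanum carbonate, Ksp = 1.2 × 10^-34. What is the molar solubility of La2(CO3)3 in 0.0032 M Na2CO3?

3.0 × 10^-14 M

La2(CO3)3(s) ⇌ 2 La^3+ + 3 CO3^2-
Ksp = [La^3+]^2[CO3^2-]^3
If s mol/L dissolves here, [La^3+] = 2s, [CO3^2-] = 0.0032 + 3s ≈ 0.0032 (common-ion effect: CO3^2- is already 0.0032 M).
Ksp ≈ (2s)^2 × (0.0032)^3
s = 3.0 x 10^-14 M
Check: 3s = 9.1 × 10^-14 ≪ 0.0032, so the approximation is valid.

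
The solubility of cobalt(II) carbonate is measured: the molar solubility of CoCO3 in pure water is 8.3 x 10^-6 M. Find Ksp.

CoCO3(s) <=> Co^2+ + CO3^2-
For each mole of CoCO3 that dissolves: [Co^2+] = s, [CO3^2-] = s.
Ksp = [Co^2+][CO3^2-]
Ksp = s × s = s^2
With s = 8.3 × 10^-6: Ksp = 6.9 × 10^-11

6.9 × 10^-11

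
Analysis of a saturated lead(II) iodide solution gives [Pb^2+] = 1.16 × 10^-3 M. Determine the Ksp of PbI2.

Ksp = 6.24 x 10^-9

PbI2(s) ⇌ Pb^2+(aq) + 2 I^-(aq)
Stoichiometry gives [I^-] = (2/1)[Pb^2+] = 2.320 x 10^-3 M.
Ksp = [Pb^2+][I^-]^2
Ksp = 1.16 x 10^-3 × (2.320 × 10^-3)^2 = 6.24 × 10^-9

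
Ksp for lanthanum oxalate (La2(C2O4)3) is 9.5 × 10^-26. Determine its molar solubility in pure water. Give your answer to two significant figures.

s ≈ 3.9 x 10^-6 M

La2(C2O4)3(s) <=> 2 La^3+(aq) + 3 C2O4^2-(aq)
Ksp = [La^3+]^2[C2O4^2-]^3
With molar solubility s: [La^3+] = 2s, [C2O4^2-] = 3s.
Ksp = (2s)^2(3s)^3 = 108s^5
s = (9.5 × 10^-26 / 108)^(1/5) = 3.9 × 10^-6 M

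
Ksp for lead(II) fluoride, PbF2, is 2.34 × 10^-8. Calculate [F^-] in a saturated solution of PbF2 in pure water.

[F^-] = 3.60e-3 M

PbF2(s) <=> Pb^2+(aq) + 2 F^-(aq)
Ksp = [Pb^2+][F^-]^2
For each mole of PbF2 that dissolves: [Pb^2+] = s, [F^-] = 2s.
So Ksp = s × (2s)^2 = 4s^3
Solving, s = (2.34 × 10^-8/4)^(1/3) = 1.802 × 10^-3 M
[F^-] = 2s = 3.60 × 10^-3 M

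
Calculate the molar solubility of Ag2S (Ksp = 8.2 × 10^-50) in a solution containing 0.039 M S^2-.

7.3 × 10^-25 M

Ag2S(s) ⇌ 2 Ag^+(aq) + S^2-(aq)
Ksp = [Ag^+]^2[S^2-]
Let s = moles of Ag2S that dissolve per litre. [Ag^+] = 2s, [S^2-] = 0.039 + s ≈ 0.039 (Ksp is small, so little additional dissolves).
Ksp ≈ (2s)^2 × 0.039
s = 7.3 × 10^-25 M
Check: s = 7.3 × 10^-25 ≪ 0.039, so the approximation is valid.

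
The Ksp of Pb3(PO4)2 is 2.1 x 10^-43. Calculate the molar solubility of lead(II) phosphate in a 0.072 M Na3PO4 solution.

Pb3(PO4)2(s) ⇌ 3 Pb^2+ + 2 PO4^3-
Ksp = [Pb^2+]^3[PO4^3-]^2
Let s = moles of Pb3(PO4)2 that dissolve per litre. [Pb^2+] = 3s, [PO4^3-] = 0.072 + 2s ≈ 0.072 (common-ion effect: PO4^3- is already 0.072 M).
Ksp ≈ (3s)^3 × (0.072)^2
s = 1.1 x 10^-14 M
Check: 2s = 2.3 × 10^-14 ≪ 0.072, so the approximation is valid.

s = 1.1 x 10^-14 M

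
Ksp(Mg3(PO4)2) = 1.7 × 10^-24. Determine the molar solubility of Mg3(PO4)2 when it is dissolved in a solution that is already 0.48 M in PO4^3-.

s ≈ 6.5 x 10^-9 M

Mg3(PO4)2(s) ⇌ 3 Mg^2+ + 2 PO4^3-
Ksp = [Mg^2+]^3[PO4^3-]^2
If s mol/L dissolves here, [Mg^2+] = 3s, [PO4^3-] = 0.48 + 2s ≈ 0.48 (Ksp is small, so little additional dissolves).
Ksp ≈ (3s)^3 × (0.48)^2
s = 6.5 x 10^-9 M
Check: 2s = 1.3 × 10^-8 ≪ 0.48, so the approximation is valid.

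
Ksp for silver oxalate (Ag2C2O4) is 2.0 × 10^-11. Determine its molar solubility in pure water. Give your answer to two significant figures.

s ≈ 1.7 x 10^-4 M

Ag2C2O4(s) ⇌ 2 Ag^+(aq) + C2O4^2-(aq)
Ksp = [Ag^+]^2[C2O4^2-]
With molar solubility s: [Ag^+] = 2s, [C2O4^2-] = s.
So Ksp = (2s)^2 × s = 4s^3
s = (2.0 × 10^-11 / 4)^(1/3) = 1.7 × 10^-4 M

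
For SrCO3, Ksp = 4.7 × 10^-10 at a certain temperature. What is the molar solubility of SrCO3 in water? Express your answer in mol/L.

SrCO3(s) ⇌ Sr^2+(aq) + CO3^2-(aq)
Ksp = [Sr^2+][CO3^2-]
Let s = molar solubility. Then [Sr^2+] = s and [CO3^2-] = s.
Ksp = (s)(s) = s^2
s = (4.7 × 10^-10)^(1/2) = 2.2 × 10^-5 M

2.2 × 10^-5 M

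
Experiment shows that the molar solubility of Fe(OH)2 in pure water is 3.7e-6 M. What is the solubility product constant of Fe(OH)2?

Ksp ≈ 2.0 × 10^-16

Fe(OH)2(s) <=> Fe^2+(aq) + 2 OH^-(aq)
If s mol/L of Fe(OH)2 dissolves, [Fe^2+] = s and [OH^-] = 2s.
Ksp = [Fe^2+][OH^-]^2
Ksp = s(2s)^2 = 4s^3
Ksp = 4 × (3.7 × 10^-6)^3 = 2.0 × 10^-16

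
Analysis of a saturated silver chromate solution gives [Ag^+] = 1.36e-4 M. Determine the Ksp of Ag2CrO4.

Ksp ≈ 1.26 × 10^-12

Ag2CrO4(s) ⇌ 2 Ag^+(aq) + CrO4^2-(aq)
Stoichiometry gives [CrO4^2-] = (1/2)[Ag^+] = 6.800 × 10^-5 M.
Ksp = [Ag^+]^2[CrO4^2-]
Ksp = (1.36 x 10^-4)^2 × 6.800 x 10^-5 = 1.26 × 10^-12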